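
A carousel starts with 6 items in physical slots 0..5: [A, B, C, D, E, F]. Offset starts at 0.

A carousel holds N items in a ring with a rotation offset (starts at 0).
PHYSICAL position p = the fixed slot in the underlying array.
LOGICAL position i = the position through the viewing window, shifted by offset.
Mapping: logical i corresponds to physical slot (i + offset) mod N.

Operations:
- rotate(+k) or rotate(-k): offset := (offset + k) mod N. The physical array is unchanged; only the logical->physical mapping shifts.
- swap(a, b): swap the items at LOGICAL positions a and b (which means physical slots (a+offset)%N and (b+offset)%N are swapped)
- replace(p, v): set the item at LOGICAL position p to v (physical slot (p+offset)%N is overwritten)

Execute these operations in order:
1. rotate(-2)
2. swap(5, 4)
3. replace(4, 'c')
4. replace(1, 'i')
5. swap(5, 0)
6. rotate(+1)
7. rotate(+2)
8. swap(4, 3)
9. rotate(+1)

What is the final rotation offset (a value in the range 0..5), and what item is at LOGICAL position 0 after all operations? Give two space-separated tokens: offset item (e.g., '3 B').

Answer: 2 c

Derivation:
After op 1 (rotate(-2)): offset=4, physical=[A,B,C,D,E,F], logical=[E,F,A,B,C,D]
After op 2 (swap(5, 4)): offset=4, physical=[A,B,D,C,E,F], logical=[E,F,A,B,D,C]
After op 3 (replace(4, 'c')): offset=4, physical=[A,B,c,C,E,F], logical=[E,F,A,B,c,C]
After op 4 (replace(1, 'i')): offset=4, physical=[A,B,c,C,E,i], logical=[E,i,A,B,c,C]
After op 5 (swap(5, 0)): offset=4, physical=[A,B,c,E,C,i], logical=[C,i,A,B,c,E]
After op 6 (rotate(+1)): offset=5, physical=[A,B,c,E,C,i], logical=[i,A,B,c,E,C]
After op 7 (rotate(+2)): offset=1, physical=[A,B,c,E,C,i], logical=[B,c,E,C,i,A]
After op 8 (swap(4, 3)): offset=1, physical=[A,B,c,E,i,C], logical=[B,c,E,i,C,A]
After op 9 (rotate(+1)): offset=2, physical=[A,B,c,E,i,C], logical=[c,E,i,C,A,B]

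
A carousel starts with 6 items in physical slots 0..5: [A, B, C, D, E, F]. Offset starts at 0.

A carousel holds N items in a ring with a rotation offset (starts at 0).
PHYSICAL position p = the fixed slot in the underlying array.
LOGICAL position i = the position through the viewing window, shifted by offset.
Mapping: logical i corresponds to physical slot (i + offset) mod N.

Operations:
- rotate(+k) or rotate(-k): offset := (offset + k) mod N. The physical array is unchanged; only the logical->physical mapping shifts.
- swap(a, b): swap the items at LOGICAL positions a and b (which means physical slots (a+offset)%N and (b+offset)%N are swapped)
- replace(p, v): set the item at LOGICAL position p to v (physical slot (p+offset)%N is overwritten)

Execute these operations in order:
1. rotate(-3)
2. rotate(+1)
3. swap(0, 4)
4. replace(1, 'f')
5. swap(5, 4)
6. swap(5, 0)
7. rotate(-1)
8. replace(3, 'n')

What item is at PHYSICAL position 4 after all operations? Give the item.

Answer: E

Derivation:
After op 1 (rotate(-3)): offset=3, physical=[A,B,C,D,E,F], logical=[D,E,F,A,B,C]
After op 2 (rotate(+1)): offset=4, physical=[A,B,C,D,E,F], logical=[E,F,A,B,C,D]
After op 3 (swap(0, 4)): offset=4, physical=[A,B,E,D,C,F], logical=[C,F,A,B,E,D]
After op 4 (replace(1, 'f')): offset=4, physical=[A,B,E,D,C,f], logical=[C,f,A,B,E,D]
After op 5 (swap(5, 4)): offset=4, physical=[A,B,D,E,C,f], logical=[C,f,A,B,D,E]
After op 6 (swap(5, 0)): offset=4, physical=[A,B,D,C,E,f], logical=[E,f,A,B,D,C]
After op 7 (rotate(-1)): offset=3, physical=[A,B,D,C,E,f], logical=[C,E,f,A,B,D]
After op 8 (replace(3, 'n')): offset=3, physical=[n,B,D,C,E,f], logical=[C,E,f,n,B,D]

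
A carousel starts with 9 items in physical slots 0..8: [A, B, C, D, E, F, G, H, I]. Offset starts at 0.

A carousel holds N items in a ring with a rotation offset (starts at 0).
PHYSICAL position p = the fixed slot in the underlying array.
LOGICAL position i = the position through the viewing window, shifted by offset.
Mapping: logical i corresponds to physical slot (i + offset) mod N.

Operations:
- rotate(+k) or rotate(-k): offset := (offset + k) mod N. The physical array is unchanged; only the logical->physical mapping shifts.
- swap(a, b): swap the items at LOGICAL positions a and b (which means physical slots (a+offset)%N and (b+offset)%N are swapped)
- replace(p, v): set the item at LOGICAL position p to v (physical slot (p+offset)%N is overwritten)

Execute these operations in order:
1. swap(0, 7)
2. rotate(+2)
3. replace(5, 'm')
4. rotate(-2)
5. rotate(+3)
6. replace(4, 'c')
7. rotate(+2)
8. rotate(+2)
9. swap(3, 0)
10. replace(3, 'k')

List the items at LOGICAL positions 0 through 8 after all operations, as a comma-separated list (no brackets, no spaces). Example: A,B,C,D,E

Answer: B,I,H,k,C,D,E,F,G

Derivation:
After op 1 (swap(0, 7)): offset=0, physical=[H,B,C,D,E,F,G,A,I], logical=[H,B,C,D,E,F,G,A,I]
After op 2 (rotate(+2)): offset=2, physical=[H,B,C,D,E,F,G,A,I], logical=[C,D,E,F,G,A,I,H,B]
After op 3 (replace(5, 'm')): offset=2, physical=[H,B,C,D,E,F,G,m,I], logical=[C,D,E,F,G,m,I,H,B]
After op 4 (rotate(-2)): offset=0, physical=[H,B,C,D,E,F,G,m,I], logical=[H,B,C,D,E,F,G,m,I]
After op 5 (rotate(+3)): offset=3, physical=[H,B,C,D,E,F,G,m,I], logical=[D,E,F,G,m,I,H,B,C]
After op 6 (replace(4, 'c')): offset=3, physical=[H,B,C,D,E,F,G,c,I], logical=[D,E,F,G,c,I,H,B,C]
After op 7 (rotate(+2)): offset=5, physical=[H,B,C,D,E,F,G,c,I], logical=[F,G,c,I,H,B,C,D,E]
After op 8 (rotate(+2)): offset=7, physical=[H,B,C,D,E,F,G,c,I], logical=[c,I,H,B,C,D,E,F,G]
After op 9 (swap(3, 0)): offset=7, physical=[H,c,C,D,E,F,G,B,I], logical=[B,I,H,c,C,D,E,F,G]
After op 10 (replace(3, 'k')): offset=7, physical=[H,k,C,D,E,F,G,B,I], logical=[B,I,H,k,C,D,E,F,G]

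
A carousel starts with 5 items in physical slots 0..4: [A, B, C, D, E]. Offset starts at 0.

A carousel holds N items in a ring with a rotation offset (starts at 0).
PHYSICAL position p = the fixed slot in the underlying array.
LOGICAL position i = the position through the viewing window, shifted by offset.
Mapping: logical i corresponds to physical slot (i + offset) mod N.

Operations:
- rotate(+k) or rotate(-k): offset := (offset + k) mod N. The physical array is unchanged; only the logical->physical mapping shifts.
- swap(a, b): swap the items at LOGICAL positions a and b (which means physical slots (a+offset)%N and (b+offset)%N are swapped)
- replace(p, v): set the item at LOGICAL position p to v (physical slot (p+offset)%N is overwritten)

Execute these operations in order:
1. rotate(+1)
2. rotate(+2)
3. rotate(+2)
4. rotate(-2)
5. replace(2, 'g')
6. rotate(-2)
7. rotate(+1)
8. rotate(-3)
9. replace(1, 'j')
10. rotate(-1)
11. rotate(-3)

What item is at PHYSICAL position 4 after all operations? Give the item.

After op 1 (rotate(+1)): offset=1, physical=[A,B,C,D,E], logical=[B,C,D,E,A]
After op 2 (rotate(+2)): offset=3, physical=[A,B,C,D,E], logical=[D,E,A,B,C]
After op 3 (rotate(+2)): offset=0, physical=[A,B,C,D,E], logical=[A,B,C,D,E]
After op 4 (rotate(-2)): offset=3, physical=[A,B,C,D,E], logical=[D,E,A,B,C]
After op 5 (replace(2, 'g')): offset=3, physical=[g,B,C,D,E], logical=[D,E,g,B,C]
After op 6 (rotate(-2)): offset=1, physical=[g,B,C,D,E], logical=[B,C,D,E,g]
After op 7 (rotate(+1)): offset=2, physical=[g,B,C,D,E], logical=[C,D,E,g,B]
After op 8 (rotate(-3)): offset=4, physical=[g,B,C,D,E], logical=[E,g,B,C,D]
After op 9 (replace(1, 'j')): offset=4, physical=[j,B,C,D,E], logical=[E,j,B,C,D]
After op 10 (rotate(-1)): offset=3, physical=[j,B,C,D,E], logical=[D,E,j,B,C]
After op 11 (rotate(-3)): offset=0, physical=[j,B,C,D,E], logical=[j,B,C,D,E]

Answer: E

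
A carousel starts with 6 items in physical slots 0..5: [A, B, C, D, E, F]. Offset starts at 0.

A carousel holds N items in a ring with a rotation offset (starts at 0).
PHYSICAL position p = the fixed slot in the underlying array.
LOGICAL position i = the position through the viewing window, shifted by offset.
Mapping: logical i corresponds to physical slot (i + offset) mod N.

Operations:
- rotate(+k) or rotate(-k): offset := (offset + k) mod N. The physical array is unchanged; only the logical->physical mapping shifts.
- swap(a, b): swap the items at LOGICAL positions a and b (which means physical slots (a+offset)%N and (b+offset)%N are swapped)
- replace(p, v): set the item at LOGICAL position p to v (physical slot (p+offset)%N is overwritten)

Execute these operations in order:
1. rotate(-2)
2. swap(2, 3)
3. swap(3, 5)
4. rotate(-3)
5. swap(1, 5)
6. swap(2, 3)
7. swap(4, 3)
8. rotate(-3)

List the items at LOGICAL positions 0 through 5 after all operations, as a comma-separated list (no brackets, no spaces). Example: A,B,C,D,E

Answer: F,A,C,D,B,E

Derivation:
After op 1 (rotate(-2)): offset=4, physical=[A,B,C,D,E,F], logical=[E,F,A,B,C,D]
After op 2 (swap(2, 3)): offset=4, physical=[B,A,C,D,E,F], logical=[E,F,B,A,C,D]
After op 3 (swap(3, 5)): offset=4, physical=[B,D,C,A,E,F], logical=[E,F,B,D,C,A]
After op 4 (rotate(-3)): offset=1, physical=[B,D,C,A,E,F], logical=[D,C,A,E,F,B]
After op 5 (swap(1, 5)): offset=1, physical=[C,D,B,A,E,F], logical=[D,B,A,E,F,C]
After op 6 (swap(2, 3)): offset=1, physical=[C,D,B,E,A,F], logical=[D,B,E,A,F,C]
After op 7 (swap(4, 3)): offset=1, physical=[C,D,B,E,F,A], logical=[D,B,E,F,A,C]
After op 8 (rotate(-3)): offset=4, physical=[C,D,B,E,F,A], logical=[F,A,C,D,B,E]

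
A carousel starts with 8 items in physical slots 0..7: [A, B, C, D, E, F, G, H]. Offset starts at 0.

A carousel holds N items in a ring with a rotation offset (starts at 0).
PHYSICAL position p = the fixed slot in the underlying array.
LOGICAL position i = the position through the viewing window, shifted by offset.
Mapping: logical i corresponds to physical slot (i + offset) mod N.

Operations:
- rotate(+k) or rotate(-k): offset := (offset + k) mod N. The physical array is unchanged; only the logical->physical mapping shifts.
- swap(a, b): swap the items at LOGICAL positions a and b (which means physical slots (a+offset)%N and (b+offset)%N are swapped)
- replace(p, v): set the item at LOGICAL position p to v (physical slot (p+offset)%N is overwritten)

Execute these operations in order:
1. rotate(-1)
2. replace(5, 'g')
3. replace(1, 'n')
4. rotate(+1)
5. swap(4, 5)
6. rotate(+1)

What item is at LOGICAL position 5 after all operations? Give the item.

After op 1 (rotate(-1)): offset=7, physical=[A,B,C,D,E,F,G,H], logical=[H,A,B,C,D,E,F,G]
After op 2 (replace(5, 'g')): offset=7, physical=[A,B,C,D,g,F,G,H], logical=[H,A,B,C,D,g,F,G]
After op 3 (replace(1, 'n')): offset=7, physical=[n,B,C,D,g,F,G,H], logical=[H,n,B,C,D,g,F,G]
After op 4 (rotate(+1)): offset=0, physical=[n,B,C,D,g,F,G,H], logical=[n,B,C,D,g,F,G,H]
After op 5 (swap(4, 5)): offset=0, physical=[n,B,C,D,F,g,G,H], logical=[n,B,C,D,F,g,G,H]
After op 6 (rotate(+1)): offset=1, physical=[n,B,C,D,F,g,G,H], logical=[B,C,D,F,g,G,H,n]

Answer: G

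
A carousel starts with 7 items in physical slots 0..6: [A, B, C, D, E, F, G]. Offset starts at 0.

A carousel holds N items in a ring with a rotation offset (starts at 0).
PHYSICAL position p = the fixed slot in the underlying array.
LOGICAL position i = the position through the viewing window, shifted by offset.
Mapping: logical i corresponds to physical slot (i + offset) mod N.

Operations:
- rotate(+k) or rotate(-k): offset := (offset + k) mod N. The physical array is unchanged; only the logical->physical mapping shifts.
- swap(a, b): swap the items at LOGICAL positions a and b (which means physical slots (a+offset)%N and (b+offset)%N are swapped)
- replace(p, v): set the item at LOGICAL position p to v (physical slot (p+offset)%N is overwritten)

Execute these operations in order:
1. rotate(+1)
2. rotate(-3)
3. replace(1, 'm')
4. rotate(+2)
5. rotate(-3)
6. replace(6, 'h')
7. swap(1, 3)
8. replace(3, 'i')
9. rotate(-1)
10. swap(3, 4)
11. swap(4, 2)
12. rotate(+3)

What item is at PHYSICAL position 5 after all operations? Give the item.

After op 1 (rotate(+1)): offset=1, physical=[A,B,C,D,E,F,G], logical=[B,C,D,E,F,G,A]
After op 2 (rotate(-3)): offset=5, physical=[A,B,C,D,E,F,G], logical=[F,G,A,B,C,D,E]
After op 3 (replace(1, 'm')): offset=5, physical=[A,B,C,D,E,F,m], logical=[F,m,A,B,C,D,E]
After op 4 (rotate(+2)): offset=0, physical=[A,B,C,D,E,F,m], logical=[A,B,C,D,E,F,m]
After op 5 (rotate(-3)): offset=4, physical=[A,B,C,D,E,F,m], logical=[E,F,m,A,B,C,D]
After op 6 (replace(6, 'h')): offset=4, physical=[A,B,C,h,E,F,m], logical=[E,F,m,A,B,C,h]
After op 7 (swap(1, 3)): offset=4, physical=[F,B,C,h,E,A,m], logical=[E,A,m,F,B,C,h]
After op 8 (replace(3, 'i')): offset=4, physical=[i,B,C,h,E,A,m], logical=[E,A,m,i,B,C,h]
After op 9 (rotate(-1)): offset=3, physical=[i,B,C,h,E,A,m], logical=[h,E,A,m,i,B,C]
After op 10 (swap(3, 4)): offset=3, physical=[m,B,C,h,E,A,i], logical=[h,E,A,i,m,B,C]
After op 11 (swap(4, 2)): offset=3, physical=[A,B,C,h,E,m,i], logical=[h,E,m,i,A,B,C]
After op 12 (rotate(+3)): offset=6, physical=[A,B,C,h,E,m,i], logical=[i,A,B,C,h,E,m]

Answer: m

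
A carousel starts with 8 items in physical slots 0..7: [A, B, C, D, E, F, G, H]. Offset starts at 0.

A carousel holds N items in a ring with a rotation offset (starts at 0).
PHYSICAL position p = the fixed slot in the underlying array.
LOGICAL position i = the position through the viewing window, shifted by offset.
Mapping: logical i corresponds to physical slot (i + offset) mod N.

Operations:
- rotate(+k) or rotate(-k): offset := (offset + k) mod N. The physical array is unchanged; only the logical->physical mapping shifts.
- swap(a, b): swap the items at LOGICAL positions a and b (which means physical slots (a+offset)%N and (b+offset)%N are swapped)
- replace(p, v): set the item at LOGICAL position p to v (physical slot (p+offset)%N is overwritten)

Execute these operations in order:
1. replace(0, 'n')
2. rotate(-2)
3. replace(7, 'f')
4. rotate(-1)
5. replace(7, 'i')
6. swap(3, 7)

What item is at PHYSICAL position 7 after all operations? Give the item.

Answer: H

Derivation:
After op 1 (replace(0, 'n')): offset=0, physical=[n,B,C,D,E,F,G,H], logical=[n,B,C,D,E,F,G,H]
After op 2 (rotate(-2)): offset=6, physical=[n,B,C,D,E,F,G,H], logical=[G,H,n,B,C,D,E,F]
After op 3 (replace(7, 'f')): offset=6, physical=[n,B,C,D,E,f,G,H], logical=[G,H,n,B,C,D,E,f]
After op 4 (rotate(-1)): offset=5, physical=[n,B,C,D,E,f,G,H], logical=[f,G,H,n,B,C,D,E]
After op 5 (replace(7, 'i')): offset=5, physical=[n,B,C,D,i,f,G,H], logical=[f,G,H,n,B,C,D,i]
After op 6 (swap(3, 7)): offset=5, physical=[i,B,C,D,n,f,G,H], logical=[f,G,H,i,B,C,D,n]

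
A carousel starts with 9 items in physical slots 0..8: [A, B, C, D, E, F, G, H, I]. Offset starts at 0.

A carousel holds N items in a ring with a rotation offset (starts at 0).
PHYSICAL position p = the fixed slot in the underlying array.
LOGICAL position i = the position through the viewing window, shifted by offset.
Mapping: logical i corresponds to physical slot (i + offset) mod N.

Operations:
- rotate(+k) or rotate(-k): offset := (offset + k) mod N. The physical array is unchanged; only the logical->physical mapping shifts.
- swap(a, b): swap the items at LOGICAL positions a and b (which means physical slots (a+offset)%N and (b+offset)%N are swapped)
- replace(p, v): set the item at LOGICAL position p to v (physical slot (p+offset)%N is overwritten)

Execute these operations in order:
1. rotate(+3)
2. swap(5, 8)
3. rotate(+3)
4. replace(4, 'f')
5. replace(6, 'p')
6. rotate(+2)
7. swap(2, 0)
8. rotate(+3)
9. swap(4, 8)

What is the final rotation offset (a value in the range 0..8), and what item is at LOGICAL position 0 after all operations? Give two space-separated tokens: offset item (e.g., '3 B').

Answer: 2 I

Derivation:
After op 1 (rotate(+3)): offset=3, physical=[A,B,C,D,E,F,G,H,I], logical=[D,E,F,G,H,I,A,B,C]
After op 2 (swap(5, 8)): offset=3, physical=[A,B,I,D,E,F,G,H,C], logical=[D,E,F,G,H,C,A,B,I]
After op 3 (rotate(+3)): offset=6, physical=[A,B,I,D,E,F,G,H,C], logical=[G,H,C,A,B,I,D,E,F]
After op 4 (replace(4, 'f')): offset=6, physical=[A,f,I,D,E,F,G,H,C], logical=[G,H,C,A,f,I,D,E,F]
After op 5 (replace(6, 'p')): offset=6, physical=[A,f,I,p,E,F,G,H,C], logical=[G,H,C,A,f,I,p,E,F]
After op 6 (rotate(+2)): offset=8, physical=[A,f,I,p,E,F,G,H,C], logical=[C,A,f,I,p,E,F,G,H]
After op 7 (swap(2, 0)): offset=8, physical=[A,C,I,p,E,F,G,H,f], logical=[f,A,C,I,p,E,F,G,H]
After op 8 (rotate(+3)): offset=2, physical=[A,C,I,p,E,F,G,H,f], logical=[I,p,E,F,G,H,f,A,C]
After op 9 (swap(4, 8)): offset=2, physical=[A,G,I,p,E,F,C,H,f], logical=[I,p,E,F,C,H,f,A,G]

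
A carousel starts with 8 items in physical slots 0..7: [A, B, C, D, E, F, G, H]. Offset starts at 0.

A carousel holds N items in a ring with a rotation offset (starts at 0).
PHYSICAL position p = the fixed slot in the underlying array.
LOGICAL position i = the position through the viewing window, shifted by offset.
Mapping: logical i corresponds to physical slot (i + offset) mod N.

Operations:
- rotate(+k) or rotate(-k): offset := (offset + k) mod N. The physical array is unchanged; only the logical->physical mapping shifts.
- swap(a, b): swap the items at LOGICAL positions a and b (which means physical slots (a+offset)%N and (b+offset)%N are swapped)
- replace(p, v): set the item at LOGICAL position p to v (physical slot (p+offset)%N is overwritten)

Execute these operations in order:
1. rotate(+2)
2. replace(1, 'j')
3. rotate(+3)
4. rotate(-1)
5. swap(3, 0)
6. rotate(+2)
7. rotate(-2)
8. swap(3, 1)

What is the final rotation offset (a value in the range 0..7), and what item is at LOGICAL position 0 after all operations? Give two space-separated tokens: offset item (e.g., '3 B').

Answer: 4 H

Derivation:
After op 1 (rotate(+2)): offset=2, physical=[A,B,C,D,E,F,G,H], logical=[C,D,E,F,G,H,A,B]
After op 2 (replace(1, 'j')): offset=2, physical=[A,B,C,j,E,F,G,H], logical=[C,j,E,F,G,H,A,B]
After op 3 (rotate(+3)): offset=5, physical=[A,B,C,j,E,F,G,H], logical=[F,G,H,A,B,C,j,E]
After op 4 (rotate(-1)): offset=4, physical=[A,B,C,j,E,F,G,H], logical=[E,F,G,H,A,B,C,j]
After op 5 (swap(3, 0)): offset=4, physical=[A,B,C,j,H,F,G,E], logical=[H,F,G,E,A,B,C,j]
After op 6 (rotate(+2)): offset=6, physical=[A,B,C,j,H,F,G,E], logical=[G,E,A,B,C,j,H,F]
After op 7 (rotate(-2)): offset=4, physical=[A,B,C,j,H,F,G,E], logical=[H,F,G,E,A,B,C,j]
After op 8 (swap(3, 1)): offset=4, physical=[A,B,C,j,H,E,G,F], logical=[H,E,G,F,A,B,C,j]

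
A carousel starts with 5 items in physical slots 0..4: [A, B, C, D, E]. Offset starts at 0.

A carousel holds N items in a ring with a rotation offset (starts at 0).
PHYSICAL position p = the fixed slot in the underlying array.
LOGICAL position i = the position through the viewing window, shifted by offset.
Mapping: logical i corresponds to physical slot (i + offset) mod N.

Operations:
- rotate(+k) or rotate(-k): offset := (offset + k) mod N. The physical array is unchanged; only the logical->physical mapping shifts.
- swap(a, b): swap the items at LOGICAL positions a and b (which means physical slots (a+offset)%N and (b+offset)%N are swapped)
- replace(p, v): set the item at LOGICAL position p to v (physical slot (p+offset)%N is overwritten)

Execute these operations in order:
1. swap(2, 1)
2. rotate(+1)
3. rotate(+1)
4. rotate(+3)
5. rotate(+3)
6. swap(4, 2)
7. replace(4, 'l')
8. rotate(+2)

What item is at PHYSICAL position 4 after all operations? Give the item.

Answer: E

Derivation:
After op 1 (swap(2, 1)): offset=0, physical=[A,C,B,D,E], logical=[A,C,B,D,E]
After op 2 (rotate(+1)): offset=1, physical=[A,C,B,D,E], logical=[C,B,D,E,A]
After op 3 (rotate(+1)): offset=2, physical=[A,C,B,D,E], logical=[B,D,E,A,C]
After op 4 (rotate(+3)): offset=0, physical=[A,C,B,D,E], logical=[A,C,B,D,E]
After op 5 (rotate(+3)): offset=3, physical=[A,C,B,D,E], logical=[D,E,A,C,B]
After op 6 (swap(4, 2)): offset=3, physical=[B,C,A,D,E], logical=[D,E,B,C,A]
After op 7 (replace(4, 'l')): offset=3, physical=[B,C,l,D,E], logical=[D,E,B,C,l]
After op 8 (rotate(+2)): offset=0, physical=[B,C,l,D,E], logical=[B,C,l,D,E]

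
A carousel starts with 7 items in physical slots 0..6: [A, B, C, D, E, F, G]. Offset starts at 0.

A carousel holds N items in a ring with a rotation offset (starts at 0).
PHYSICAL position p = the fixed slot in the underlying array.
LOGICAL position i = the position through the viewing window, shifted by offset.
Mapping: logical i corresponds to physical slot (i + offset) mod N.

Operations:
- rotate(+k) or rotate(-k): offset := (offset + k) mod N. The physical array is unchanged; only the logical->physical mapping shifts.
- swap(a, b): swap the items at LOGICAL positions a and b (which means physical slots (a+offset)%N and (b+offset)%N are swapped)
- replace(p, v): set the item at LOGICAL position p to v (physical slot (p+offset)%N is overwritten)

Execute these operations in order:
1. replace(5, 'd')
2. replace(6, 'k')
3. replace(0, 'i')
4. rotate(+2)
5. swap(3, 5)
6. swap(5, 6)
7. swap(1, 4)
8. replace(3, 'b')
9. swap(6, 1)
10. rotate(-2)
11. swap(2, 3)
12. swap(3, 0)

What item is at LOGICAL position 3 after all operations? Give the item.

Answer: B

Derivation:
After op 1 (replace(5, 'd')): offset=0, physical=[A,B,C,D,E,d,G], logical=[A,B,C,D,E,d,G]
After op 2 (replace(6, 'k')): offset=0, physical=[A,B,C,D,E,d,k], logical=[A,B,C,D,E,d,k]
After op 3 (replace(0, 'i')): offset=0, physical=[i,B,C,D,E,d,k], logical=[i,B,C,D,E,d,k]
After op 4 (rotate(+2)): offset=2, physical=[i,B,C,D,E,d,k], logical=[C,D,E,d,k,i,B]
After op 5 (swap(3, 5)): offset=2, physical=[d,B,C,D,E,i,k], logical=[C,D,E,i,k,d,B]
After op 6 (swap(5, 6)): offset=2, physical=[B,d,C,D,E,i,k], logical=[C,D,E,i,k,B,d]
After op 7 (swap(1, 4)): offset=2, physical=[B,d,C,k,E,i,D], logical=[C,k,E,i,D,B,d]
After op 8 (replace(3, 'b')): offset=2, physical=[B,d,C,k,E,b,D], logical=[C,k,E,b,D,B,d]
After op 9 (swap(6, 1)): offset=2, physical=[B,k,C,d,E,b,D], logical=[C,d,E,b,D,B,k]
After op 10 (rotate(-2)): offset=0, physical=[B,k,C,d,E,b,D], logical=[B,k,C,d,E,b,D]
After op 11 (swap(2, 3)): offset=0, physical=[B,k,d,C,E,b,D], logical=[B,k,d,C,E,b,D]
After op 12 (swap(3, 0)): offset=0, physical=[C,k,d,B,E,b,D], logical=[C,k,d,B,E,b,D]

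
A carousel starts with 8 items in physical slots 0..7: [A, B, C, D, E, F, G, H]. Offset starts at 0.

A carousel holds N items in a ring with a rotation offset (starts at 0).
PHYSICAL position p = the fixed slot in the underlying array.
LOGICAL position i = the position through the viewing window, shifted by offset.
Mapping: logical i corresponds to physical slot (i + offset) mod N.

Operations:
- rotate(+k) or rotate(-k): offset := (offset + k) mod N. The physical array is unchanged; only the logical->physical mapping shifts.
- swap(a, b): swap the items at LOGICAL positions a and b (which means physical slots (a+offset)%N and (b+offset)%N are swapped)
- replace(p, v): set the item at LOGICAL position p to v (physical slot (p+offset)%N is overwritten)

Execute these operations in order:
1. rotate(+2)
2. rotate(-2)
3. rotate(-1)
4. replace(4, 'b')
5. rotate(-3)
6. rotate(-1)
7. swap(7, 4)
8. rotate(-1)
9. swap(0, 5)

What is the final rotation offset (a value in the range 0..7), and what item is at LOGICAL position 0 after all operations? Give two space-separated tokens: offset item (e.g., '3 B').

After op 1 (rotate(+2)): offset=2, physical=[A,B,C,D,E,F,G,H], logical=[C,D,E,F,G,H,A,B]
After op 2 (rotate(-2)): offset=0, physical=[A,B,C,D,E,F,G,H], logical=[A,B,C,D,E,F,G,H]
After op 3 (rotate(-1)): offset=7, physical=[A,B,C,D,E,F,G,H], logical=[H,A,B,C,D,E,F,G]
After op 4 (replace(4, 'b')): offset=7, physical=[A,B,C,b,E,F,G,H], logical=[H,A,B,C,b,E,F,G]
After op 5 (rotate(-3)): offset=4, physical=[A,B,C,b,E,F,G,H], logical=[E,F,G,H,A,B,C,b]
After op 6 (rotate(-1)): offset=3, physical=[A,B,C,b,E,F,G,H], logical=[b,E,F,G,H,A,B,C]
After op 7 (swap(7, 4)): offset=3, physical=[A,B,H,b,E,F,G,C], logical=[b,E,F,G,C,A,B,H]
After op 8 (rotate(-1)): offset=2, physical=[A,B,H,b,E,F,G,C], logical=[H,b,E,F,G,C,A,B]
After op 9 (swap(0, 5)): offset=2, physical=[A,B,C,b,E,F,G,H], logical=[C,b,E,F,G,H,A,B]

Answer: 2 C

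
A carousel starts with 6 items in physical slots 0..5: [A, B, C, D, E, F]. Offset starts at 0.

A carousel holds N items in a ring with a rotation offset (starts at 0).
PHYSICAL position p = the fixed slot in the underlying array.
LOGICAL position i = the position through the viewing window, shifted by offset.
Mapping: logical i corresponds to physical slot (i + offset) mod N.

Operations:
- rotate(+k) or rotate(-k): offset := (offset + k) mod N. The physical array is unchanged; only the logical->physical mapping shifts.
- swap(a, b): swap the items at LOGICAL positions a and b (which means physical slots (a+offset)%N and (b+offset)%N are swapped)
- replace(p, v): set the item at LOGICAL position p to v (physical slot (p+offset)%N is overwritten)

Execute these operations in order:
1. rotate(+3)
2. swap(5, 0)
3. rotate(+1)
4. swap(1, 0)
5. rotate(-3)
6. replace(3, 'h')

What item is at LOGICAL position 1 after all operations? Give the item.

Answer: D

Derivation:
After op 1 (rotate(+3)): offset=3, physical=[A,B,C,D,E,F], logical=[D,E,F,A,B,C]
After op 2 (swap(5, 0)): offset=3, physical=[A,B,D,C,E,F], logical=[C,E,F,A,B,D]
After op 3 (rotate(+1)): offset=4, physical=[A,B,D,C,E,F], logical=[E,F,A,B,D,C]
After op 4 (swap(1, 0)): offset=4, physical=[A,B,D,C,F,E], logical=[F,E,A,B,D,C]
After op 5 (rotate(-3)): offset=1, physical=[A,B,D,C,F,E], logical=[B,D,C,F,E,A]
After op 6 (replace(3, 'h')): offset=1, physical=[A,B,D,C,h,E], logical=[B,D,C,h,E,A]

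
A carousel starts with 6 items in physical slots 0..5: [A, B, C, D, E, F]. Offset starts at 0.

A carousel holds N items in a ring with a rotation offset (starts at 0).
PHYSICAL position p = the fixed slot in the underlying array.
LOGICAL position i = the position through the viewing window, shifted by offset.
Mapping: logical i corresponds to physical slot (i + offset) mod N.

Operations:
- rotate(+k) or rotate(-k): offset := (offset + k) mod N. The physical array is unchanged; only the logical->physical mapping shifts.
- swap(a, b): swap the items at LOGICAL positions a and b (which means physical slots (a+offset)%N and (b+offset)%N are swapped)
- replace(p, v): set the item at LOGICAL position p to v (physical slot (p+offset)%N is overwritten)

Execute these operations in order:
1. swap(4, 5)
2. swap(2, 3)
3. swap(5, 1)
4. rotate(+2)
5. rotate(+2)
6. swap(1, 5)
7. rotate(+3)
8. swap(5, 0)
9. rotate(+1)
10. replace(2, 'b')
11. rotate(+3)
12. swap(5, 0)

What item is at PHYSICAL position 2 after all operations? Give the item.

After op 1 (swap(4, 5)): offset=0, physical=[A,B,C,D,F,E], logical=[A,B,C,D,F,E]
After op 2 (swap(2, 3)): offset=0, physical=[A,B,D,C,F,E], logical=[A,B,D,C,F,E]
After op 3 (swap(5, 1)): offset=0, physical=[A,E,D,C,F,B], logical=[A,E,D,C,F,B]
After op 4 (rotate(+2)): offset=2, physical=[A,E,D,C,F,B], logical=[D,C,F,B,A,E]
After op 5 (rotate(+2)): offset=4, physical=[A,E,D,C,F,B], logical=[F,B,A,E,D,C]
After op 6 (swap(1, 5)): offset=4, physical=[A,E,D,B,F,C], logical=[F,C,A,E,D,B]
After op 7 (rotate(+3)): offset=1, physical=[A,E,D,B,F,C], logical=[E,D,B,F,C,A]
After op 8 (swap(5, 0)): offset=1, physical=[E,A,D,B,F,C], logical=[A,D,B,F,C,E]
After op 9 (rotate(+1)): offset=2, physical=[E,A,D,B,F,C], logical=[D,B,F,C,E,A]
After op 10 (replace(2, 'b')): offset=2, physical=[E,A,D,B,b,C], logical=[D,B,b,C,E,A]
After op 11 (rotate(+3)): offset=5, physical=[E,A,D,B,b,C], logical=[C,E,A,D,B,b]
After op 12 (swap(5, 0)): offset=5, physical=[E,A,D,B,C,b], logical=[b,E,A,D,B,C]

Answer: D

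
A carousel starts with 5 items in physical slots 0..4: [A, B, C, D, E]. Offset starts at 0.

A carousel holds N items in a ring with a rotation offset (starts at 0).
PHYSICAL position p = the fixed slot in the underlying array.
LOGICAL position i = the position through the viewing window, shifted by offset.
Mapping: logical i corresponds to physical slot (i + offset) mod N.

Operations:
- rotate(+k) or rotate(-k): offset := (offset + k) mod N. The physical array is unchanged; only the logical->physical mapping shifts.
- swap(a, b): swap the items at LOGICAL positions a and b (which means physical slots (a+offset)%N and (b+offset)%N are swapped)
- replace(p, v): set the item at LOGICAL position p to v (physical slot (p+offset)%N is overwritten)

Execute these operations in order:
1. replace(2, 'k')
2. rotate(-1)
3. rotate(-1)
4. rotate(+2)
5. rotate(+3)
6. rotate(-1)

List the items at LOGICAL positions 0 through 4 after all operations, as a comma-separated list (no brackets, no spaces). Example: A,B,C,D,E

Answer: k,D,E,A,B

Derivation:
After op 1 (replace(2, 'k')): offset=0, physical=[A,B,k,D,E], logical=[A,B,k,D,E]
After op 2 (rotate(-1)): offset=4, physical=[A,B,k,D,E], logical=[E,A,B,k,D]
After op 3 (rotate(-1)): offset=3, physical=[A,B,k,D,E], logical=[D,E,A,B,k]
After op 4 (rotate(+2)): offset=0, physical=[A,B,k,D,E], logical=[A,B,k,D,E]
After op 5 (rotate(+3)): offset=3, physical=[A,B,k,D,E], logical=[D,E,A,B,k]
After op 6 (rotate(-1)): offset=2, physical=[A,B,k,D,E], logical=[k,D,E,A,B]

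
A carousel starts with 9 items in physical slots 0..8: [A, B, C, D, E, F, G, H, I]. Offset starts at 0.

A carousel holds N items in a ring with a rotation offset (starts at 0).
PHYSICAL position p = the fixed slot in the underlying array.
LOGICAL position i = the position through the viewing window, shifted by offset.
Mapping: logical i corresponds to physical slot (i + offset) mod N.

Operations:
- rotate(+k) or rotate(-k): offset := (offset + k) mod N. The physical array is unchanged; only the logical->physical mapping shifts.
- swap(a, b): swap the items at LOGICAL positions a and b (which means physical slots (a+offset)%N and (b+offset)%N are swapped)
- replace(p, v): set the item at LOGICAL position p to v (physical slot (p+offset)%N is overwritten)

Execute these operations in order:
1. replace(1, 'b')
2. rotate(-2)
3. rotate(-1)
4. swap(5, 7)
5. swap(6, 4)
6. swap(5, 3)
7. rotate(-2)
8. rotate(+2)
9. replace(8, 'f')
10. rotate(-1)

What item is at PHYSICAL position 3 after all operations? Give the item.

Answer: b

Derivation:
After op 1 (replace(1, 'b')): offset=0, physical=[A,b,C,D,E,F,G,H,I], logical=[A,b,C,D,E,F,G,H,I]
After op 2 (rotate(-2)): offset=7, physical=[A,b,C,D,E,F,G,H,I], logical=[H,I,A,b,C,D,E,F,G]
After op 3 (rotate(-1)): offset=6, physical=[A,b,C,D,E,F,G,H,I], logical=[G,H,I,A,b,C,D,E,F]
After op 4 (swap(5, 7)): offset=6, physical=[A,b,E,D,C,F,G,H,I], logical=[G,H,I,A,b,E,D,C,F]
After op 5 (swap(6, 4)): offset=6, physical=[A,D,E,b,C,F,G,H,I], logical=[G,H,I,A,D,E,b,C,F]
After op 6 (swap(5, 3)): offset=6, physical=[E,D,A,b,C,F,G,H,I], logical=[G,H,I,E,D,A,b,C,F]
After op 7 (rotate(-2)): offset=4, physical=[E,D,A,b,C,F,G,H,I], logical=[C,F,G,H,I,E,D,A,b]
After op 8 (rotate(+2)): offset=6, physical=[E,D,A,b,C,F,G,H,I], logical=[G,H,I,E,D,A,b,C,F]
After op 9 (replace(8, 'f')): offset=6, physical=[E,D,A,b,C,f,G,H,I], logical=[G,H,I,E,D,A,b,C,f]
After op 10 (rotate(-1)): offset=5, physical=[E,D,A,b,C,f,G,H,I], logical=[f,G,H,I,E,D,A,b,C]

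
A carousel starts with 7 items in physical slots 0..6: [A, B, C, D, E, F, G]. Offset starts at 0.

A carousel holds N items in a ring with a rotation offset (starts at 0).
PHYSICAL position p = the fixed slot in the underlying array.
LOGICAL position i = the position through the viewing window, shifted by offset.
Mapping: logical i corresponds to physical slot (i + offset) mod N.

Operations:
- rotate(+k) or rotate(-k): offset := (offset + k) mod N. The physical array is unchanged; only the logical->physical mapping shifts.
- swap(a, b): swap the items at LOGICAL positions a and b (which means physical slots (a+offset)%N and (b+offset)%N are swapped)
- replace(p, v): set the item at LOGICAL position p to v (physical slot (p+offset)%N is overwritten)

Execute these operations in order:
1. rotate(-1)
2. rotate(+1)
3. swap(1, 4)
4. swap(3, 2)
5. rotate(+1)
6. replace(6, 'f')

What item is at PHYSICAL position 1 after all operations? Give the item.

Answer: E

Derivation:
After op 1 (rotate(-1)): offset=6, physical=[A,B,C,D,E,F,G], logical=[G,A,B,C,D,E,F]
After op 2 (rotate(+1)): offset=0, physical=[A,B,C,D,E,F,G], logical=[A,B,C,D,E,F,G]
After op 3 (swap(1, 4)): offset=0, physical=[A,E,C,D,B,F,G], logical=[A,E,C,D,B,F,G]
After op 4 (swap(3, 2)): offset=0, physical=[A,E,D,C,B,F,G], logical=[A,E,D,C,B,F,G]
After op 5 (rotate(+1)): offset=1, physical=[A,E,D,C,B,F,G], logical=[E,D,C,B,F,G,A]
After op 6 (replace(6, 'f')): offset=1, physical=[f,E,D,C,B,F,G], logical=[E,D,C,B,F,G,f]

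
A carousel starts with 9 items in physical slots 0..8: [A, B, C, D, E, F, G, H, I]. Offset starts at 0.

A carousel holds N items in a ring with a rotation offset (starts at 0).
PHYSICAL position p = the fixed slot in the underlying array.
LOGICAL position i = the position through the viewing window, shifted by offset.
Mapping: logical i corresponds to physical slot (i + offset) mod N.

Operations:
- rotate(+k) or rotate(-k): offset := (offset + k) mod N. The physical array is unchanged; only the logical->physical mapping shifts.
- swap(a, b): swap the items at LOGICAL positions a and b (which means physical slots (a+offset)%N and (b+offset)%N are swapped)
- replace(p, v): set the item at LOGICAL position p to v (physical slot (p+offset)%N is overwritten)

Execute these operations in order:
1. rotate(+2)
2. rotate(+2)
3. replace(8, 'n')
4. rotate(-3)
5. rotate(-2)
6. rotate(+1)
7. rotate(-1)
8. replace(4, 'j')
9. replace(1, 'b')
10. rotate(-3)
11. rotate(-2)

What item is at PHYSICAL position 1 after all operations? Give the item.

Answer: B

Derivation:
After op 1 (rotate(+2)): offset=2, physical=[A,B,C,D,E,F,G,H,I], logical=[C,D,E,F,G,H,I,A,B]
After op 2 (rotate(+2)): offset=4, physical=[A,B,C,D,E,F,G,H,I], logical=[E,F,G,H,I,A,B,C,D]
After op 3 (replace(8, 'n')): offset=4, physical=[A,B,C,n,E,F,G,H,I], logical=[E,F,G,H,I,A,B,C,n]
After op 4 (rotate(-3)): offset=1, physical=[A,B,C,n,E,F,G,H,I], logical=[B,C,n,E,F,G,H,I,A]
After op 5 (rotate(-2)): offset=8, physical=[A,B,C,n,E,F,G,H,I], logical=[I,A,B,C,n,E,F,G,H]
After op 6 (rotate(+1)): offset=0, physical=[A,B,C,n,E,F,G,H,I], logical=[A,B,C,n,E,F,G,H,I]
After op 7 (rotate(-1)): offset=8, physical=[A,B,C,n,E,F,G,H,I], logical=[I,A,B,C,n,E,F,G,H]
After op 8 (replace(4, 'j')): offset=8, physical=[A,B,C,j,E,F,G,H,I], logical=[I,A,B,C,j,E,F,G,H]
After op 9 (replace(1, 'b')): offset=8, physical=[b,B,C,j,E,F,G,H,I], logical=[I,b,B,C,j,E,F,G,H]
After op 10 (rotate(-3)): offset=5, physical=[b,B,C,j,E,F,G,H,I], logical=[F,G,H,I,b,B,C,j,E]
After op 11 (rotate(-2)): offset=3, physical=[b,B,C,j,E,F,G,H,I], logical=[j,E,F,G,H,I,b,B,C]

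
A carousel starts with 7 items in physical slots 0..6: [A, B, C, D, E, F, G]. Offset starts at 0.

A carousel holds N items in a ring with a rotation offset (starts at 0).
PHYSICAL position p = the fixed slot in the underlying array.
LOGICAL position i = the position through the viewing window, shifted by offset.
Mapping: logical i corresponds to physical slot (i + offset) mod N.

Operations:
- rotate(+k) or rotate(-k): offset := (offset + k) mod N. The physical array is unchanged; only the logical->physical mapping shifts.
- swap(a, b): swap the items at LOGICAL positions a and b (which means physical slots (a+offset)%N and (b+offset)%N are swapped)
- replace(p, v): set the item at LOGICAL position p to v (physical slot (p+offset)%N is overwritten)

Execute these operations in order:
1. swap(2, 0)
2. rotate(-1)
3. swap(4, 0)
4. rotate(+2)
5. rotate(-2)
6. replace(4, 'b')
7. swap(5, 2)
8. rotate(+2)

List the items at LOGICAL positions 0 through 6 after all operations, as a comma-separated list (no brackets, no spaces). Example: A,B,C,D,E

Answer: E,A,b,B,F,D,C

Derivation:
After op 1 (swap(2, 0)): offset=0, physical=[C,B,A,D,E,F,G], logical=[C,B,A,D,E,F,G]
After op 2 (rotate(-1)): offset=6, physical=[C,B,A,D,E,F,G], logical=[G,C,B,A,D,E,F]
After op 3 (swap(4, 0)): offset=6, physical=[C,B,A,G,E,F,D], logical=[D,C,B,A,G,E,F]
After op 4 (rotate(+2)): offset=1, physical=[C,B,A,G,E,F,D], logical=[B,A,G,E,F,D,C]
After op 5 (rotate(-2)): offset=6, physical=[C,B,A,G,E,F,D], logical=[D,C,B,A,G,E,F]
After op 6 (replace(4, 'b')): offset=6, physical=[C,B,A,b,E,F,D], logical=[D,C,B,A,b,E,F]
After op 7 (swap(5, 2)): offset=6, physical=[C,E,A,b,B,F,D], logical=[D,C,E,A,b,B,F]
After op 8 (rotate(+2)): offset=1, physical=[C,E,A,b,B,F,D], logical=[E,A,b,B,F,D,C]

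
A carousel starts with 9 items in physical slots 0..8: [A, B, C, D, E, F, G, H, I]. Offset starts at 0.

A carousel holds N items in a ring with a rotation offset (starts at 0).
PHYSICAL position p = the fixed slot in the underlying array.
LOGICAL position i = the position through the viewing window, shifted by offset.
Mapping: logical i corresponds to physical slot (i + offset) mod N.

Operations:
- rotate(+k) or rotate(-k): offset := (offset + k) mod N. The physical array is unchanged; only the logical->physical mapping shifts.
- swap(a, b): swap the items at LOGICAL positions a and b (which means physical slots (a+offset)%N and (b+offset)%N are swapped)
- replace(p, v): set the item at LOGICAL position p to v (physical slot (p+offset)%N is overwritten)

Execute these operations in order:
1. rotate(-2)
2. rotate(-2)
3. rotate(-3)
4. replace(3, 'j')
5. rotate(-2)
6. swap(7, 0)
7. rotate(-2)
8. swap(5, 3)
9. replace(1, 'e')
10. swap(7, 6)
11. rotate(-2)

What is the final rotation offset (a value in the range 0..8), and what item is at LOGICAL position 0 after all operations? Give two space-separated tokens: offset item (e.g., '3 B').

Answer: 5 E

Derivation:
After op 1 (rotate(-2)): offset=7, physical=[A,B,C,D,E,F,G,H,I], logical=[H,I,A,B,C,D,E,F,G]
After op 2 (rotate(-2)): offset=5, physical=[A,B,C,D,E,F,G,H,I], logical=[F,G,H,I,A,B,C,D,E]
After op 3 (rotate(-3)): offset=2, physical=[A,B,C,D,E,F,G,H,I], logical=[C,D,E,F,G,H,I,A,B]
After op 4 (replace(3, 'j')): offset=2, physical=[A,B,C,D,E,j,G,H,I], logical=[C,D,E,j,G,H,I,A,B]
After op 5 (rotate(-2)): offset=0, physical=[A,B,C,D,E,j,G,H,I], logical=[A,B,C,D,E,j,G,H,I]
After op 6 (swap(7, 0)): offset=0, physical=[H,B,C,D,E,j,G,A,I], logical=[H,B,C,D,E,j,G,A,I]
After op 7 (rotate(-2)): offset=7, physical=[H,B,C,D,E,j,G,A,I], logical=[A,I,H,B,C,D,E,j,G]
After op 8 (swap(5, 3)): offset=7, physical=[H,D,C,B,E,j,G,A,I], logical=[A,I,H,D,C,B,E,j,G]
After op 9 (replace(1, 'e')): offset=7, physical=[H,D,C,B,E,j,G,A,e], logical=[A,e,H,D,C,B,E,j,G]
After op 10 (swap(7, 6)): offset=7, physical=[H,D,C,B,j,E,G,A,e], logical=[A,e,H,D,C,B,j,E,G]
After op 11 (rotate(-2)): offset=5, physical=[H,D,C,B,j,E,G,A,e], logical=[E,G,A,e,H,D,C,B,j]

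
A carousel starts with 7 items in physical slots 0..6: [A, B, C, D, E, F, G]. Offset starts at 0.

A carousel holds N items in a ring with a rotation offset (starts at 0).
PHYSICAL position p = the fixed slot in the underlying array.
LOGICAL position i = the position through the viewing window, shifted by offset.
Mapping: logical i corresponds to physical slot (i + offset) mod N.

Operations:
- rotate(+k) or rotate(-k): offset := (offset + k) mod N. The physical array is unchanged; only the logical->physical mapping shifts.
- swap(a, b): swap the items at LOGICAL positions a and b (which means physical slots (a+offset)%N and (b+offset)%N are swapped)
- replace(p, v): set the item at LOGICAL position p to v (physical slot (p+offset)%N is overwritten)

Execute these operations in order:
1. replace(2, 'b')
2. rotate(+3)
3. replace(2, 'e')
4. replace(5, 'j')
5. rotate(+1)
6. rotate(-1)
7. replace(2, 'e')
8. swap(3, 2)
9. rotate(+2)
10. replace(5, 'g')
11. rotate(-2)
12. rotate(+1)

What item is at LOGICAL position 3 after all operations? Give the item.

Answer: A

Derivation:
After op 1 (replace(2, 'b')): offset=0, physical=[A,B,b,D,E,F,G], logical=[A,B,b,D,E,F,G]
After op 2 (rotate(+3)): offset=3, physical=[A,B,b,D,E,F,G], logical=[D,E,F,G,A,B,b]
After op 3 (replace(2, 'e')): offset=3, physical=[A,B,b,D,E,e,G], logical=[D,E,e,G,A,B,b]
After op 4 (replace(5, 'j')): offset=3, physical=[A,j,b,D,E,e,G], logical=[D,E,e,G,A,j,b]
After op 5 (rotate(+1)): offset=4, physical=[A,j,b,D,E,e,G], logical=[E,e,G,A,j,b,D]
After op 6 (rotate(-1)): offset=3, physical=[A,j,b,D,E,e,G], logical=[D,E,e,G,A,j,b]
After op 7 (replace(2, 'e')): offset=3, physical=[A,j,b,D,E,e,G], logical=[D,E,e,G,A,j,b]
After op 8 (swap(3, 2)): offset=3, physical=[A,j,b,D,E,G,e], logical=[D,E,G,e,A,j,b]
After op 9 (rotate(+2)): offset=5, physical=[A,j,b,D,E,G,e], logical=[G,e,A,j,b,D,E]
After op 10 (replace(5, 'g')): offset=5, physical=[A,j,b,g,E,G,e], logical=[G,e,A,j,b,g,E]
After op 11 (rotate(-2)): offset=3, physical=[A,j,b,g,E,G,e], logical=[g,E,G,e,A,j,b]
After op 12 (rotate(+1)): offset=4, physical=[A,j,b,g,E,G,e], logical=[E,G,e,A,j,b,g]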